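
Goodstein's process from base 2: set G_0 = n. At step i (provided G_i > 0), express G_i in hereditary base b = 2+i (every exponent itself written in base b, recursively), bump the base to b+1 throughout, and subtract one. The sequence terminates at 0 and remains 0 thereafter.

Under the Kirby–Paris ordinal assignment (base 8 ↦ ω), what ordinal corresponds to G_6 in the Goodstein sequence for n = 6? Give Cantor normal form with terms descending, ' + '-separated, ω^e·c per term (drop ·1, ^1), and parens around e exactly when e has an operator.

6 —HB2→ 2^2 + 2 —bump→ 3^3 + 3 = 30 —(−1)→ 29
29 —HB3→ 3^3 + 2 —bump→ 4^4 + 2 = 258 —(−1)→ 257
257 —HB4→ 4^4 + 1 —bump→ 5^5 + 1 = 3126 —(−1)→ 3125
3125 —HB5→ 5^5 —bump→ 6^6 = 46656 —(−1)→ 46655
46655 —HB6→ 5·6^5 + 5·6^4 + 5·6^3 + 5·6^2 + 5·6 + 5 —bump→ 5·7^5 + 5·7^4 + 5·7^3 + 5·7^2 + 5·7 + 5 = 98040 —(−1)→ 98039
98039 —HB7→ 5·7^5 + 5·7^4 + 5·7^3 + 5·7^2 + 5·7 + 4 —bump→ 5·8^5 + 5·8^4 + 5·8^3 + 5·8^2 + 5·8 + 4 = 187244 —(−1)→ 187243
187243 —HB8→ 5·8^5 + 5·8^4 + 5·8^3 + 5·8^2 + 5·8 + 3 —bump→ 5·9^5 + 5·9^4 + 5·9^3 + 5·9^2 + 5·9 + 3 = 332148 —(−1)→ 332147

ω^5·5 + ω^4·5 + ω^3·5 + ω^2·5 + ω·5 + 3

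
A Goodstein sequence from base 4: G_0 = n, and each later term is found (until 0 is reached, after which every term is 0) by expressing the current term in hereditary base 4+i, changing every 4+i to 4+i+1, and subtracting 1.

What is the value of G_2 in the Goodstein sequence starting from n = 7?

7 —HB4→ 4 + 3 —bump→ 5 + 3 = 8 —(−1)→ 7
7 —HB5→ 5 + 2 —bump→ 6 + 2 = 8 —(−1)→ 7
7 —HB6→ 6 + 1 —bump→ 7 + 1 = 8 —(−1)→ 7

7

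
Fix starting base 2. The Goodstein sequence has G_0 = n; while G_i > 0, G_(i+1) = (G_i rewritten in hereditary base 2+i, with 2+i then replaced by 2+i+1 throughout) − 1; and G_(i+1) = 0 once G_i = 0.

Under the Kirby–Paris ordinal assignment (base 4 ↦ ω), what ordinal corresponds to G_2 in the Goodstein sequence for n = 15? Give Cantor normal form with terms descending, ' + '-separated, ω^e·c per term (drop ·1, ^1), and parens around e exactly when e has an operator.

ω^(ω + 1) + ω^ω + 3

G_0 = 15. HB_2(15) = 2^(2 + 1) + 2^2 + 2 + 1. Bump = 112. G_1 = 111.
G_1 = 111. HB_3(111) = 3^(3 + 1) + 3^3 + 3. Bump = 1284. G_2 = 1283.
G_2 = 1283. HB_4(1283) = 4^(4 + 1) + 4^4 + 3. Bump = 18753. G_3 = 18752.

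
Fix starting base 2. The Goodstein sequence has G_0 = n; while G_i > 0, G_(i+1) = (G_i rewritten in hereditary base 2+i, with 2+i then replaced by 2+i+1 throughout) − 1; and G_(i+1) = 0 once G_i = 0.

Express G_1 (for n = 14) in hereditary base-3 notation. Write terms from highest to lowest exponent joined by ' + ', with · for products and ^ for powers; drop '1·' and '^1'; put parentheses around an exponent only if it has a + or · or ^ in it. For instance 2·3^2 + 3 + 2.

3^(3 + 1) + 3^3 + 2

[0] 14 ≡ 2^(2 + 1) + 2^2 + 2 (base 2). Lift 3: 111. −1: 110.
[1] 110 ≡ 3^(3 + 1) + 3^3 + 2 (base 3). Lift 4: 1282. −1: 1281.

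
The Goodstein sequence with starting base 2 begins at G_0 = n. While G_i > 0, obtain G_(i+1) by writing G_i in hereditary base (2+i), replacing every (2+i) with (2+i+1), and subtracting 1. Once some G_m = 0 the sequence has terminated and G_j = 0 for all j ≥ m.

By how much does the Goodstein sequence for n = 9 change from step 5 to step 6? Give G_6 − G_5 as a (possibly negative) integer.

47861573

9 —HB2→ 2^(2 + 1) + 1 —bump→ 3^(3 + 1) + 1 = 82 —(−1)→ 81
81 —HB3→ 3^(3 + 1) —bump→ 4^(4 + 1) = 1024 —(−1)→ 1023
1023 —HB4→ 3·4^4 + 3·4^3 + 3·4^2 + 3·4 + 3 —bump→ 3·5^5 + 3·5^3 + 3·5^2 + 3·5 + 3 = 9843 —(−1)→ 9842
9842 —HB5→ 3·5^5 + 3·5^3 + 3·5^2 + 3·5 + 2 —bump→ 3·6^6 + 3·6^3 + 3·6^2 + 3·6 + 2 = 140744 —(−1)→ 140743
140743 —HB6→ 3·6^6 + 3·6^3 + 3·6^2 + 3·6 + 1 —bump→ 3·7^7 + 3·7^3 + 3·7^2 + 3·7 + 1 = 2471827 —(−1)→ 2471826
2471826 —HB7→ 3·7^7 + 3·7^3 + 3·7^2 + 3·7 —bump→ 3·8^8 + 3·8^3 + 3·8^2 + 3·8 = 50333400 —(−1)→ 50333399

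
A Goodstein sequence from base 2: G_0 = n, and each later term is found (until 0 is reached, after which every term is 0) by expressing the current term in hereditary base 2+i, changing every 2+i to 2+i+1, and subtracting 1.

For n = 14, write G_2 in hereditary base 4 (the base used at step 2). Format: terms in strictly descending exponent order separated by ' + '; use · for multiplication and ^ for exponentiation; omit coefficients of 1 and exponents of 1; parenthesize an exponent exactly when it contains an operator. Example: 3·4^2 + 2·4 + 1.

4^(4 + 1) + 4^4 + 1

(0) 14|_2 = 2^(2 + 1) + 2^2 + 2 ↦ 3^(3 + 1) + 3^3 + 3|_3 = 111 ⇒ 110
(1) 110|_3 = 3^(3 + 1) + 3^3 + 2 ↦ 4^(4 + 1) + 4^4 + 2|_4 = 1282 ⇒ 1281
(2) 1281|_4 = 4^(4 + 1) + 4^4 + 1 ↦ 5^(5 + 1) + 5^5 + 1|_5 = 18751 ⇒ 18750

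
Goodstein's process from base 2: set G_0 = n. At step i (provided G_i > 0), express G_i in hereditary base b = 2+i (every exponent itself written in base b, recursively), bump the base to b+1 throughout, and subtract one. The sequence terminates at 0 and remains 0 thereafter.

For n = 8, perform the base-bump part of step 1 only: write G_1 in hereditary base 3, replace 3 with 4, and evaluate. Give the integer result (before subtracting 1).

554

(0) 8|_2 = 2^(2 + 1) ↦ 3^(3 + 1)|_3 = 81 ⇒ 80
(1) 80|_3 = 2·3^3 + 2·3^2 + 2·3 + 2 ↦ 2·4^4 + 2·4^2 + 2·4 + 2|_4 = 554 ⇒ 553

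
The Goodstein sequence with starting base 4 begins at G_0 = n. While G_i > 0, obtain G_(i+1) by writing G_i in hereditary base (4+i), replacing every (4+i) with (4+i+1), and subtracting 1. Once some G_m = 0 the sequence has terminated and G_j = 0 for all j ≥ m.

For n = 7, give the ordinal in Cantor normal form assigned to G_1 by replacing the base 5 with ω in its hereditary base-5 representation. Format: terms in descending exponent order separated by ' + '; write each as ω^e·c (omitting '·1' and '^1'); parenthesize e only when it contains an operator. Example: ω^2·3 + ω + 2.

G_0 = 7. HB_4(7) = 4 + 3. Bump = 8. G_1 = 7.
G_1 = 7. HB_5(7) = 5 + 2. Bump = 8. G_2 = 7.

ω + 2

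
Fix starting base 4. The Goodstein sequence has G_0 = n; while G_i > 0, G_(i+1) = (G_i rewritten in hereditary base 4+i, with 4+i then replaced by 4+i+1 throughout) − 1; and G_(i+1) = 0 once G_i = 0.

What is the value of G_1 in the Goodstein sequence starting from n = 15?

(0) 15|_4 = 3·4 + 3 ↦ 3·5 + 3|_5 = 18 ⇒ 17
(1) 17|_5 = 3·5 + 2 ↦ 3·6 + 2|_6 = 20 ⇒ 19

17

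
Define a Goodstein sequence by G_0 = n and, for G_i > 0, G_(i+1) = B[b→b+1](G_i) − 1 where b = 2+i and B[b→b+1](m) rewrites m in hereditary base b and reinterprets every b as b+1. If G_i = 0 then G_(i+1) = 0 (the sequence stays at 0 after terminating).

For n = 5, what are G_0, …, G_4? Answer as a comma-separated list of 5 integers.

5, 27, 255, 467, 775

[0] 5 ≡ 2^2 + 1 (base 2). Lift 3: 28. −1: 27.
[1] 27 ≡ 3^3 (base 3). Lift 4: 256. −1: 255.
[2] 255 ≡ 3·4^3 + 3·4^2 + 3·4 + 3 (base 4). Lift 5: 468. −1: 467.
[3] 467 ≡ 3·5^3 + 3·5^2 + 3·5 + 2 (base 5). Lift 6: 776. −1: 775.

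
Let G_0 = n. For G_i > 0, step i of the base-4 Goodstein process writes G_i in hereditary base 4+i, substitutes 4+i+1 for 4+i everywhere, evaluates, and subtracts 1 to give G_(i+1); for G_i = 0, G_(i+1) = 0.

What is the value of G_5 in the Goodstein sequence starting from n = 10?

13

base 4: 10 = 2·4 + 2; at 5: 2·5 + 2 = 12; next = 11
base 5: 11 = 2·5 + 1; at 6: 2·6 + 1 = 13; next = 12
base 6: 12 = 2·6; at 7: 2·7 = 14; next = 13
base 7: 13 = 7 + 6; at 8: 8 + 6 = 14; next = 13
base 8: 13 = 8 + 5; at 9: 9 + 5 = 14; next = 13
base 9: 13 = 9 + 4; at 10: 10 + 4 = 14; next = 13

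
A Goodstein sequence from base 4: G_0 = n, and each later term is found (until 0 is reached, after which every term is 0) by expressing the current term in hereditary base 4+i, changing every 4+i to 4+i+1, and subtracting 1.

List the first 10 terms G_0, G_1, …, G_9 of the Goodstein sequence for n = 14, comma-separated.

[0] 14 ≡ 3·4 + 2 (base 4). Lift 5: 17. −1: 16.
[1] 16 ≡ 3·5 + 1 (base 5). Lift 6: 19. −1: 18.
[2] 18 ≡ 3·6 (base 6). Lift 7: 21. −1: 20.
[3] 20 ≡ 2·7 + 6 (base 7). Lift 8: 22. −1: 21.
[4] 21 ≡ 2·8 + 5 (base 8). Lift 9: 23. −1: 22.
[5] 22 ≡ 2·9 + 4 (base 9). Lift 10: 24. −1: 23.
[6] 23 ≡ 2·10 + 3 (base 10). Lift 11: 25. −1: 24.
[7] 24 ≡ 2·11 + 2 (base 11). Lift 12: 26. −1: 25.
[8] 25 ≡ 2·12 + 1 (base 12). Lift 13: 27. −1: 26.

14, 16, 18, 20, 21, 22, 23, 24, 25, 26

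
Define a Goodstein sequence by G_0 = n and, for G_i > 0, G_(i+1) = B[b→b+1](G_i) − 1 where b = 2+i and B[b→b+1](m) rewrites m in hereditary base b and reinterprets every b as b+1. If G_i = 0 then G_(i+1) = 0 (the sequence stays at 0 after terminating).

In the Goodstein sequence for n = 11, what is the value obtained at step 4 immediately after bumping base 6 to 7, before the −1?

i=0: 11 = 2^(2 + 1) + 2 + 1 (b=2); 2→3: 3^(3 + 1) + 3 + 1 = 85; 85−1 = 84
i=1: 84 = 3^(3 + 1) + 3 (b=3); 3→4: 4^(4 + 1) + 4 = 1028; 1028−1 = 1027
i=2: 1027 = 4^(4 + 1) + 3 (b=4); 4→5: 5^(5 + 1) + 3 = 15628; 15628−1 = 15627
i=3: 15627 = 5^(5 + 1) + 2 (b=5); 5→6: 6^(6 + 1) + 2 = 279938; 279938−1 = 279937

5764802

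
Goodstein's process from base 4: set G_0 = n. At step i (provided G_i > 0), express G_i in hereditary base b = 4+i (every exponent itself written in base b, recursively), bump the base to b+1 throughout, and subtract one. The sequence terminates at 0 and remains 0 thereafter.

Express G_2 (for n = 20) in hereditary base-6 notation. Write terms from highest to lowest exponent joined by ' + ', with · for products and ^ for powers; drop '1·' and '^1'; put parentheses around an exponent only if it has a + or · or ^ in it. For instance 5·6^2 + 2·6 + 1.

step 0: 20 = 4^2 + 4; sub 5 for 4: 5^2 + 5; = 30; G_1 = 30−1 = 29
step 1: 29 = 5^2 + 4; sub 6 for 5: 6^2 + 4; = 40; G_2 = 40−1 = 39
step 2: 39 = 6^2 + 3; sub 7 for 6: 7^2 + 3; = 52; G_3 = 52−1 = 51

6^2 + 3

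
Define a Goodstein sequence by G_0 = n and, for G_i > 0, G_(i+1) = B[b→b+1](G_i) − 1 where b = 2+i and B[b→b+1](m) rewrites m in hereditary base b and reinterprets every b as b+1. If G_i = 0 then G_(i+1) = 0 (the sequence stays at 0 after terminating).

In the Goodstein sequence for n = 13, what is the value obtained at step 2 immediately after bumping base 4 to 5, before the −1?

16093

G_0 = 13. HB_2(13) = 2^(2 + 1) + 2^2 + 1. Bump = 109. G_1 = 108.
G_1 = 108. HB_3(108) = 3^(3 + 1) + 3^3. Bump = 1280. G_2 = 1279.
G_2 = 1279. HB_4(1279) = 4^(4 + 1) + 3·4^3 + 3·4^2 + 3·4 + 3. Bump = 16093. G_3 = 16092.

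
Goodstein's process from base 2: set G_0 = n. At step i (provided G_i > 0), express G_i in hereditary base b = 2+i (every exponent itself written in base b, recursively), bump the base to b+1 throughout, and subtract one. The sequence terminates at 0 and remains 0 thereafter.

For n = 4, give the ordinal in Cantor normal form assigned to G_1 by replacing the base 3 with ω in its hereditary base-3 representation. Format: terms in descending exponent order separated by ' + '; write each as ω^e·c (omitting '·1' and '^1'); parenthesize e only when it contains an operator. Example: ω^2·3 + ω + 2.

ω^2·2 + ω·2 + 2

4 —HB2→ 2^2 —bump→ 3^3 = 27 —(−1)→ 26
26 —HB3→ 2·3^2 + 2·3 + 2 —bump→ 2·4^2 + 2·4 + 2 = 42 —(−1)→ 41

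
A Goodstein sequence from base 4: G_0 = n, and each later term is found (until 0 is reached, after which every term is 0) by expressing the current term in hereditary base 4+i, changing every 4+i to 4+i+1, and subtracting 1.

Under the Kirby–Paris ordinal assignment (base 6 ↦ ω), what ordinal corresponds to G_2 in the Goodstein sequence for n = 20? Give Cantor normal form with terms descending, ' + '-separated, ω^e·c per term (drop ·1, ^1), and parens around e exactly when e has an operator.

20 —HB4→ 4^2 + 4 —bump→ 5^2 + 5 = 30 —(−1)→ 29
29 —HB5→ 5^2 + 4 —bump→ 6^2 + 4 = 40 —(−1)→ 39
39 —HB6→ 6^2 + 3 —bump→ 7^2 + 3 = 52 —(−1)→ 51

ω^2 + 3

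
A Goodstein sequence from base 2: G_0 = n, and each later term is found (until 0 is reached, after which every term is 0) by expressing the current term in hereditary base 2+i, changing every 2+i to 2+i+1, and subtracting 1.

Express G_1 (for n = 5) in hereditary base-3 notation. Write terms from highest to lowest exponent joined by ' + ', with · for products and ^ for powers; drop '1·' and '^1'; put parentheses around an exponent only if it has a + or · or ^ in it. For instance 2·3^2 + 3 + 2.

(0) 5|_2 = 2^2 + 1 ↦ 3^3 + 1|_3 = 28 ⇒ 27
(1) 27|_3 = 3^3 ↦ 4^4|_4 = 256 ⇒ 255

3^3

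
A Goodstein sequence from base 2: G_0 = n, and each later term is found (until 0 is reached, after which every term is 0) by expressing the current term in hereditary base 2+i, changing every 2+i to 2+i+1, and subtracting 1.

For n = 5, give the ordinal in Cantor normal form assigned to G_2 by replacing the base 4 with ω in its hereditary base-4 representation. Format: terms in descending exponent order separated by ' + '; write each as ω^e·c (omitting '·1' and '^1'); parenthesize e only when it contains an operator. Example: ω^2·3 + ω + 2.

G_0=5  [base 2] 2^2 + 1  →[2↦3]→  3^3 + 1 = 28  −1 ⇒ G_1=27
G_1=27  [base 3] 3^3  →[3↦4]→  4^4 = 256  −1 ⇒ G_2=255

ω^3·3 + ω^2·3 + ω·3 + 3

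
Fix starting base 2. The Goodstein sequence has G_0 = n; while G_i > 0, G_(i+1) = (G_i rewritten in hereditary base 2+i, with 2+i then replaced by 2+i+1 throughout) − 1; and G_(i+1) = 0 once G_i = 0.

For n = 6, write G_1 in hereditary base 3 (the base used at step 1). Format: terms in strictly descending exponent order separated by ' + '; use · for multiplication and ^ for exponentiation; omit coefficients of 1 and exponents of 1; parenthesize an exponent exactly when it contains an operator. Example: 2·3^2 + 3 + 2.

6 —HB2→ 2^2 + 2 —bump→ 3^3 + 3 = 30 —(−1)→ 29
29 —HB3→ 3^3 + 2 —bump→ 4^4 + 2 = 258 —(−1)→ 257

3^3 + 2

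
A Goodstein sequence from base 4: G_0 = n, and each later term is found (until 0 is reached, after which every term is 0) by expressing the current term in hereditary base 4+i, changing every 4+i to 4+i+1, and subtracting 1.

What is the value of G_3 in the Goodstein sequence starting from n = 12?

(0) 12|_4 = 3·4 ↦ 3·5|_5 = 15 ⇒ 14
(1) 14|_5 = 2·5 + 4 ↦ 2·6 + 4|_6 = 16 ⇒ 15
(2) 15|_6 = 2·6 + 3 ↦ 2·7 + 3|_7 = 17 ⇒ 16
(3) 16|_7 = 2·7 + 2 ↦ 2·8 + 2|_8 = 18 ⇒ 17

16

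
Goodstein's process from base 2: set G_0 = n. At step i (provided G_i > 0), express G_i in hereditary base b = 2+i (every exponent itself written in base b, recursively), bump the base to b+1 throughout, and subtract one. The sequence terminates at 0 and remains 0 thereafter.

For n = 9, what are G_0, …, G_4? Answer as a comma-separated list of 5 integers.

9 —HB2→ 2^(2 + 1) + 1 —bump→ 3^(3 + 1) + 1 = 82 —(−1)→ 81
81 —HB3→ 3^(3 + 1) —bump→ 4^(4 + 1) = 1024 —(−1)→ 1023
1023 —HB4→ 3·4^4 + 3·4^3 + 3·4^2 + 3·4 + 3 —bump→ 3·5^5 + 3·5^3 + 3·5^2 + 3·5 + 3 = 9843 —(−1)→ 9842
9842 —HB5→ 3·5^5 + 3·5^3 + 3·5^2 + 3·5 + 2 —bump→ 3·6^6 + 3·6^3 + 3·6^2 + 3·6 + 2 = 140744 —(−1)→ 140743

9, 81, 1023, 9842, 140743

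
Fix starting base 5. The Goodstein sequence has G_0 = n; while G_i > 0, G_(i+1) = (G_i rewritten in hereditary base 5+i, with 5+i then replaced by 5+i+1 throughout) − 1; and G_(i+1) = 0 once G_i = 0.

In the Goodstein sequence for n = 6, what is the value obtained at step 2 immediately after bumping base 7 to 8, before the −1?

step 0: 6 = 5 + 1; sub 6 for 5: 6 + 1; = 7; G_1 = 7−1 = 6
step 1: 6 = 6; sub 7 for 6: 7; = 7; G_2 = 7−1 = 6
step 2: 6 = 6; sub 8 for 7: 6; = 6; G_3 = 6−1 = 5

6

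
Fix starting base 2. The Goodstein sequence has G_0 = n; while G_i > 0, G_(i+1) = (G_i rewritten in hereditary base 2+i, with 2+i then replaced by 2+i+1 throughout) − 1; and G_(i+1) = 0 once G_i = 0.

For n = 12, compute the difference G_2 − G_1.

12 —HB2→ 2^(2 + 1) + 2^2 —bump→ 3^(3 + 1) + 3^3 = 108 —(−1)→ 107
107 —HB3→ 3^(3 + 1) + 2·3^2 + 2·3 + 2 —bump→ 4^(4 + 1) + 2·4^2 + 2·4 + 2 = 1066 —(−1)→ 1065

958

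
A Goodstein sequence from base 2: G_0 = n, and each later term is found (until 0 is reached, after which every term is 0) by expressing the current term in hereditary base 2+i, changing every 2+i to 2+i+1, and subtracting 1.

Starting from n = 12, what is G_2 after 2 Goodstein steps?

1065

(0) 12|_2 = 2^(2 + 1) + 2^2 ↦ 3^(3 + 1) + 3^3|_3 = 108 ⇒ 107
(1) 107|_3 = 3^(3 + 1) + 2·3^2 + 2·3 + 2 ↦ 4^(4 + 1) + 2·4^2 + 2·4 + 2|_4 = 1066 ⇒ 1065
(2) 1065|_4 = 4^(4 + 1) + 2·4^2 + 2·4 + 1 ↦ 5^(5 + 1) + 2·5^2 + 2·5 + 1|_5 = 15686 ⇒ 15685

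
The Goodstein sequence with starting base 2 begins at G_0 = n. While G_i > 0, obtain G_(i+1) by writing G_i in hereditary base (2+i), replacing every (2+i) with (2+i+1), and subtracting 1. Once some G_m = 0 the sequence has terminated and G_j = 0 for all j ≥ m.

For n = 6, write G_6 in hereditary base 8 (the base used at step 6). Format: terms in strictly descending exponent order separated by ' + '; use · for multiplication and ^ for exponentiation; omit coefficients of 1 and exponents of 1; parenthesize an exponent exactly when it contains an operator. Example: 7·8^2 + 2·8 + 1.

i=0: 6 = 2^2 + 2 (b=2); 2→3: 3^3 + 3 = 30; 30−1 = 29
i=1: 29 = 3^3 + 2 (b=3); 3→4: 4^4 + 2 = 258; 258−1 = 257
i=2: 257 = 4^4 + 1 (b=4); 4→5: 5^5 + 1 = 3126; 3126−1 = 3125
i=3: 3125 = 5^5 (b=5); 5→6: 6^6 = 46656; 46656−1 = 46655
i=4: 46655 = 5·6^5 + 5·6^4 + 5·6^3 + 5·6^2 + 5·6 + 5 (b=6); 6→7: 5·7^5 + 5·7^4 + 5·7^3 + 5·7^2 + 5·7 + 5 = 98040; 98040−1 = 98039
i=5: 98039 = 5·7^5 + 5·7^4 + 5·7^3 + 5·7^2 + 5·7 + 4 (b=7); 7→8: 5·8^5 + 5·8^4 + 5·8^3 + 5·8^2 + 5·8 + 4 = 187244; 187244−1 = 187243
i=6: 187243 = 5·8^5 + 5·8^4 + 5·8^3 + 5·8^2 + 5·8 + 3 (b=8); 8→9: 5·9^5 + 5·9^4 + 5·9^3 + 5·9^2 + 5·9 + 3 = 332148; 332148−1 = 332147

5·8^5 + 5·8^4 + 5·8^3 + 5·8^2 + 5·8 + 3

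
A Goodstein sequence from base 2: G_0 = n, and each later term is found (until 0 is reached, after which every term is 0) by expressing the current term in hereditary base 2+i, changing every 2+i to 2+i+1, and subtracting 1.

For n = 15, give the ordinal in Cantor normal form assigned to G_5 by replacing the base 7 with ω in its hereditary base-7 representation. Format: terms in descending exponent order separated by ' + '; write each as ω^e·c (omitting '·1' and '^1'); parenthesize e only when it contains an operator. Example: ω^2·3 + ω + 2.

base 2: 15 = 2^(2 + 1) + 2^2 + 2 + 1; at 3: 3^(3 + 1) + 3^3 + 3 + 1 = 112; next = 111
base 3: 111 = 3^(3 + 1) + 3^3 + 3; at 4: 4^(4 + 1) + 4^4 + 4 = 1284; next = 1283
base 4: 1283 = 4^(4 + 1) + 4^4 + 3; at 5: 5^(5 + 1) + 5^5 + 3 = 18753; next = 18752
base 5: 18752 = 5^(5 + 1) + 5^5 + 2; at 6: 6^(6 + 1) + 6^6 + 2 = 326594; next = 326593
base 6: 326593 = 6^(6 + 1) + 6^6 + 1; at 7: 7^(7 + 1) + 7^7 + 1 = 6588345; next = 6588344
base 7: 6588344 = 7^(7 + 1) + 7^7; at 8: 8^(8 + 1) + 8^8 = 150994944; next = 150994943

ω^(ω + 1) + ω^ω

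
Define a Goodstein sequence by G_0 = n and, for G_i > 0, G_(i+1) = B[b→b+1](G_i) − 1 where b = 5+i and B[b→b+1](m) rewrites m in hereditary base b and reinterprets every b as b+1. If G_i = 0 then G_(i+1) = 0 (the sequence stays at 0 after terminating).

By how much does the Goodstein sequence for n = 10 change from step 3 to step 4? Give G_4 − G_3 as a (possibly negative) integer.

step 0: 10 = 2·5; sub 6 for 5: 2·6; = 12; G_1 = 12−1 = 11
step 1: 11 = 6 + 5; sub 7 for 6: 7 + 5; = 12; G_2 = 12−1 = 11
step 2: 11 = 7 + 4; sub 8 for 7: 8 + 4; = 12; G_3 = 12−1 = 11
step 3: 11 = 8 + 3; sub 9 for 8: 9 + 3; = 12; G_4 = 12−1 = 11

0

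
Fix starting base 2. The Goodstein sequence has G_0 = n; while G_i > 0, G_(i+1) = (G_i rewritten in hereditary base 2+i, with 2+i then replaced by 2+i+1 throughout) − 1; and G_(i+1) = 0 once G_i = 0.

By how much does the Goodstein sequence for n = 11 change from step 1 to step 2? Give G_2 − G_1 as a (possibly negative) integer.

11 —HB2→ 2^(2 + 1) + 2 + 1 —bump→ 3^(3 + 1) + 3 + 1 = 85 —(−1)→ 84
84 —HB3→ 3^(3 + 1) + 3 —bump→ 4^(4 + 1) + 4 = 1028 —(−1)→ 1027

943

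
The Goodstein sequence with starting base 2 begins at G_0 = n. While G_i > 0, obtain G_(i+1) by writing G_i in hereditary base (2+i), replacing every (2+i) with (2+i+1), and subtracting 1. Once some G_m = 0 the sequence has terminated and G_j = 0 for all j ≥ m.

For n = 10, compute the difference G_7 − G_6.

1853361269

G_0=10  [base 2] 2^(2 + 1) + 2  →[2↦3]→  3^(3 + 1) + 3 = 84  −1 ⇒ G_1=83
G_1=83  [base 3] 3^(3 + 1) + 2  →[3↦4]→  4^(4 + 1) + 2 = 1026  −1 ⇒ G_2=1025
G_2=1025  [base 4] 4^(4 + 1) + 1  →[4↦5]→  5^(5 + 1) + 1 = 15626  −1 ⇒ G_3=15625
G_3=15625  [base 5] 5^(5 + 1)  →[5↦6]→  6^(6 + 1) = 279936  −1 ⇒ G_4=279935
G_4=279935  [base 6] 5·6^6 + 5·6^5 + 5·6^4 + 5·6^3 + 5·6^2 + 5·6 + 5  →[6↦7]→  5·7^7 + 5·7^5 + 5·7^4 + 5·7^3 + 5·7^2 + 5·7 + 5 = 4215755  −1 ⇒ G_5=4215754
G_5=4215754  [base 7] 5·7^7 + 5·7^5 + 5·7^4 + 5·7^3 + 5·7^2 + 5·7 + 4  →[7↦8]→  5·8^8 + 5·8^5 + 5·8^4 + 5·8^3 + 5·8^2 + 5·8 + 4 = 84073324  −1 ⇒ G_6=84073323
G_6=84073323  [base 8] 5·8^8 + 5·8^5 + 5·8^4 + 5·8^3 + 5·8^2 + 5·8 + 3  →[8↦9]→  5·9^9 + 5·9^5 + 5·9^4 + 5·9^3 + 5·9^2 + 5·9 + 3 = 1937434593  −1 ⇒ G_7=1937434592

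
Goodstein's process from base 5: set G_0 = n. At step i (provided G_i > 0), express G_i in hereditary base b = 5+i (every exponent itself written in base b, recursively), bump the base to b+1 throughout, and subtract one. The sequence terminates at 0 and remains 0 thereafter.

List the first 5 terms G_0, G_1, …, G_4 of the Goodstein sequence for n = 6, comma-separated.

[0] 6 ≡ 5 + 1 (base 5). Lift 6: 7. −1: 6.
[1] 6 ≡ 6 (base 6). Lift 7: 7. −1: 6.
[2] 6 ≡ 6 (base 7). Lift 8: 6. −1: 5.
[3] 5 ≡ 5 (base 8). Lift 9: 5. −1: 4.

6, 6, 6, 5, 4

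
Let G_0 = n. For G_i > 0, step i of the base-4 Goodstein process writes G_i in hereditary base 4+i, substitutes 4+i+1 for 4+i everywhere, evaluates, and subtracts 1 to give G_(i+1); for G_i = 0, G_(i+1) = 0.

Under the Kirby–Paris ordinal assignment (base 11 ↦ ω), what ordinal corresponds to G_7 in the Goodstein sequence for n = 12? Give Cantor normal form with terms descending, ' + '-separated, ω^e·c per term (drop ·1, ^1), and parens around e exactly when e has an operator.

12 —HB4→ 3·4 —bump→ 3·5 = 15 —(−1)→ 14
14 —HB5→ 2·5 + 4 —bump→ 2·6 + 4 = 16 —(−1)→ 15
15 —HB6→ 2·6 + 3 —bump→ 2·7 + 3 = 17 —(−1)→ 16
16 —HB7→ 2·7 + 2 —bump→ 2·8 + 2 = 18 —(−1)→ 17
17 —HB8→ 2·8 + 1 —bump→ 2·9 + 1 = 19 —(−1)→ 18
18 —HB9→ 2·9 —bump→ 2·10 = 20 —(−1)→ 19
19 —HB10→ 10 + 9 —bump→ 11 + 9 = 20 —(−1)→ 19

ω + 8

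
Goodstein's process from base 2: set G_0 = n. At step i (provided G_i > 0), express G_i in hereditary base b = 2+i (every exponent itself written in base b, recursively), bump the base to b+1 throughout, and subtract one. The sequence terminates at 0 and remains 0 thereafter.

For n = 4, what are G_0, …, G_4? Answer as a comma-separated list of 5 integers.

[0] 4 ≡ 2^2 (base 2). Lift 3: 27. −1: 26.
[1] 26 ≡ 2·3^2 + 2·3 + 2 (base 3). Lift 4: 42. −1: 41.
[2] 41 ≡ 2·4^2 + 2·4 + 1 (base 4). Lift 5: 61. −1: 60.
[3] 60 ≡ 2·5^2 + 2·5 (base 5). Lift 6: 84. −1: 83.

4, 26, 41, 60, 83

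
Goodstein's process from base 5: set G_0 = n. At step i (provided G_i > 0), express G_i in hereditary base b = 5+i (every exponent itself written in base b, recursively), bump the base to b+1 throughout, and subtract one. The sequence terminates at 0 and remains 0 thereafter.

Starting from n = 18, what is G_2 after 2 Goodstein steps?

22

base 5: 18 = 3·5 + 3; at 6: 3·6 + 3 = 21; next = 20
base 6: 20 = 3·6 + 2; at 7: 3·7 + 2 = 23; next = 22
base 7: 22 = 3·7 + 1; at 8: 3·8 + 1 = 25; next = 24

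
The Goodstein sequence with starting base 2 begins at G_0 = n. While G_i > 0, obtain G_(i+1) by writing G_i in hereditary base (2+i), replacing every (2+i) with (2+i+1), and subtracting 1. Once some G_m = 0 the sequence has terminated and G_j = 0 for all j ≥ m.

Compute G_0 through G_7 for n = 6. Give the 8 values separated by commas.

6, 29, 257, 3125, 46655, 98039, 187243, 332147

(0) 6|_2 = 2^2 + 2 ↦ 3^3 + 3|_3 = 30 ⇒ 29
(1) 29|_3 = 3^3 + 2 ↦ 4^4 + 2|_4 = 258 ⇒ 257
(2) 257|_4 = 4^4 + 1 ↦ 5^5 + 1|_5 = 3126 ⇒ 3125
(3) 3125|_5 = 5^5 ↦ 6^6|_6 = 46656 ⇒ 46655
(4) 46655|_6 = 5·6^5 + 5·6^4 + 5·6^3 + 5·6^2 + 5·6 + 5 ↦ 5·7^5 + 5·7^4 + 5·7^3 + 5·7^2 + 5·7 + 5|_7 = 98040 ⇒ 98039
(5) 98039|_7 = 5·7^5 + 5·7^4 + 5·7^3 + 5·7^2 + 5·7 + 4 ↦ 5·8^5 + 5·8^4 + 5·8^3 + 5·8^2 + 5·8 + 4|_8 = 187244 ⇒ 187243
(6) 187243|_8 = 5·8^5 + 5·8^4 + 5·8^3 + 5·8^2 + 5·8 + 3 ↦ 5·9^5 + 5·9^4 + 5·9^3 + 5·9^2 + 5·9 + 3|_9 = 332148 ⇒ 332147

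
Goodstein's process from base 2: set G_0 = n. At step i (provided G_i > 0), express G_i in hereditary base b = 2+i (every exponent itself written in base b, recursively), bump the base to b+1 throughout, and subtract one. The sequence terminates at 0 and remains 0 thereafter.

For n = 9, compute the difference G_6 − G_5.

9 —HB2→ 2^(2 + 1) + 1 —bump→ 3^(3 + 1) + 1 = 82 —(−1)→ 81
81 —HB3→ 3^(3 + 1) —bump→ 4^(4 + 1) = 1024 —(−1)→ 1023
1023 —HB4→ 3·4^4 + 3·4^3 + 3·4^2 + 3·4 + 3 —bump→ 3·5^5 + 3·5^3 + 3·5^2 + 3·5 + 3 = 9843 —(−1)→ 9842
9842 —HB5→ 3·5^5 + 3·5^3 + 3·5^2 + 3·5 + 2 —bump→ 3·6^6 + 3·6^3 + 3·6^2 + 3·6 + 2 = 140744 —(−1)→ 140743
140743 —HB6→ 3·6^6 + 3·6^3 + 3·6^2 + 3·6 + 1 —bump→ 3·7^7 + 3·7^3 + 3·7^2 + 3·7 + 1 = 2471827 —(−1)→ 2471826
2471826 —HB7→ 3·7^7 + 3·7^3 + 3·7^2 + 3·7 —bump→ 3·8^8 + 3·8^3 + 3·8^2 + 3·8 = 50333400 —(−1)→ 50333399

47861573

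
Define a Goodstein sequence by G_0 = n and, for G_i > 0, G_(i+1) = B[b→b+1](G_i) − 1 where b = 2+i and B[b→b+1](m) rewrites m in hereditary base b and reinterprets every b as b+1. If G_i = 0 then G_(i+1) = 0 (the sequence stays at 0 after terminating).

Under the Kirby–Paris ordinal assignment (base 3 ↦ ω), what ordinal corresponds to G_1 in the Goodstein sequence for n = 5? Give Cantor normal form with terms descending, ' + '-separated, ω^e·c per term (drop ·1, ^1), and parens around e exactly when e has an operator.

G_0=5  [base 2] 2^2 + 1  →[2↦3]→  3^3 + 1 = 28  −1 ⇒ G_1=27
G_1=27  [base 3] 3^3  →[3↦4]→  4^4 = 256  −1 ⇒ G_2=255

ω^ω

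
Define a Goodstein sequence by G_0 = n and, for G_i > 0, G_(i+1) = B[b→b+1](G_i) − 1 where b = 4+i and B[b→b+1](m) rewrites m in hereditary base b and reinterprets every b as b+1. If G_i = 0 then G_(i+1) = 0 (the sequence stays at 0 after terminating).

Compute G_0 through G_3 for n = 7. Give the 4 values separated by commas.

7, 7, 7, 7

G_0=7  [base 4] 4 + 3  →[4↦5]→  5 + 3 = 8  −1 ⇒ G_1=7
G_1=7  [base 5] 5 + 2  →[5↦6]→  6 + 2 = 8  −1 ⇒ G_2=7
G_2=7  [base 6] 6 + 1  →[6↦7]→  7 + 1 = 8  −1 ⇒ G_3=7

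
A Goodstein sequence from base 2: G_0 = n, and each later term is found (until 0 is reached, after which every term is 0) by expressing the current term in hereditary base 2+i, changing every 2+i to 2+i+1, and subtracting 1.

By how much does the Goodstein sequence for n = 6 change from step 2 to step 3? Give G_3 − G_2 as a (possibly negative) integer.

G_0 = 6. HB_2(6) = 2^2 + 2. Bump = 30. G_1 = 29.
G_1 = 29. HB_3(29) = 3^3 + 2. Bump = 258. G_2 = 257.
G_2 = 257. HB_4(257) = 4^4 + 1. Bump = 3126. G_3 = 3125.

2868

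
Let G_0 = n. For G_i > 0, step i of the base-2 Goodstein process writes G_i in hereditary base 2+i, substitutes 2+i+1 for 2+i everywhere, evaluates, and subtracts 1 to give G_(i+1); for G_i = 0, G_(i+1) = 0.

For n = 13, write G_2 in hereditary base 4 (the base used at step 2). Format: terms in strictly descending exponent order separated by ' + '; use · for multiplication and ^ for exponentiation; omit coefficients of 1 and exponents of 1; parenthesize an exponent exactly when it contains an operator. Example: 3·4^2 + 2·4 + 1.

i=0: 13 = 2^(2 + 1) + 2^2 + 1 (b=2); 2→3: 3^(3 + 1) + 3^3 + 1 = 109; 109−1 = 108
i=1: 108 = 3^(3 + 1) + 3^3 (b=3); 3→4: 4^(4 + 1) + 4^4 = 1280; 1280−1 = 1279

4^(4 + 1) + 3·4^3 + 3·4^2 + 3·4 + 3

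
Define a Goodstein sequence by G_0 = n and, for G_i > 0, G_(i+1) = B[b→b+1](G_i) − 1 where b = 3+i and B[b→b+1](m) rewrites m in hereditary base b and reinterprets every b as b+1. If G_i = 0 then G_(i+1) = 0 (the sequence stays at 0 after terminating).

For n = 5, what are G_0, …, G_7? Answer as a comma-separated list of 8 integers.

base 3: 5 = 3 + 2; at 4: 4 + 2 = 6; next = 5
base 4: 5 = 4 + 1; at 5: 5 + 1 = 6; next = 5
base 5: 5 = 5; at 6: 6 = 6; next = 5
base 6: 5 = 5; at 7: 5 = 5; next = 4
base 7: 4 = 4; at 8: 4 = 4; next = 3
base 8: 3 = 3; at 9: 3 = 3; next = 2
base 9: 2 = 2; at 10: 2 = 2; next = 1

5, 5, 5, 5, 4, 3, 2, 1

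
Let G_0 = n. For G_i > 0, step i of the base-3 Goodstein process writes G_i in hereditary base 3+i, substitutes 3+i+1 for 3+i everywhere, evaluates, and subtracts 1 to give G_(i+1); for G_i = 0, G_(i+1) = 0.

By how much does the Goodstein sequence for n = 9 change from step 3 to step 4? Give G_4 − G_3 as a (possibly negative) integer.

step 0: 9 = 3^2; sub 4 for 3: 4^2; = 16; G_1 = 16−1 = 15
step 1: 15 = 3·4 + 3; sub 5 for 4: 3·5 + 3; = 18; G_2 = 18−1 = 17
step 2: 17 = 3·5 + 2; sub 6 for 5: 3·6 + 2; = 20; G_3 = 20−1 = 19
step 3: 19 = 3·6 + 1; sub 7 for 6: 3·7 + 1; = 22; G_4 = 22−1 = 21

2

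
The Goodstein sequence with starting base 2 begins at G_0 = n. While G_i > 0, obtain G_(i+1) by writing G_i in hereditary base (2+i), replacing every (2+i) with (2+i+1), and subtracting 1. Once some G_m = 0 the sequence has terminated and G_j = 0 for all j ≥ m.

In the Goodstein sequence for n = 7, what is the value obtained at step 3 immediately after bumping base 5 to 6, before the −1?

46658

base 2: 7 = 2^2 + 2 + 1; at 3: 3^3 + 3 + 1 = 31; next = 30
base 3: 30 = 3^3 + 3; at 4: 4^4 + 4 = 260; next = 259
base 4: 259 = 4^4 + 3; at 5: 5^5 + 3 = 3128; next = 3127
base 5: 3127 = 5^5 + 2; at 6: 6^6 + 2 = 46658; next = 46657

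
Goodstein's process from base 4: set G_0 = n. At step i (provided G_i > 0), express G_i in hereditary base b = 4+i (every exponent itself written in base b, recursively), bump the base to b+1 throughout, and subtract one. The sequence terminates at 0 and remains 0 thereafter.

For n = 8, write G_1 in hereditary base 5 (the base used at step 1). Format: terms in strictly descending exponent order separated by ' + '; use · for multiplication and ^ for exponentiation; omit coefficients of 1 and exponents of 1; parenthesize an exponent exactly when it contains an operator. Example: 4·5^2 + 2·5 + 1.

5 + 4

base 4: 8 = 2·4; at 5: 2·5 = 10; next = 9
base 5: 9 = 5 + 4; at 6: 6 + 4 = 10; next = 9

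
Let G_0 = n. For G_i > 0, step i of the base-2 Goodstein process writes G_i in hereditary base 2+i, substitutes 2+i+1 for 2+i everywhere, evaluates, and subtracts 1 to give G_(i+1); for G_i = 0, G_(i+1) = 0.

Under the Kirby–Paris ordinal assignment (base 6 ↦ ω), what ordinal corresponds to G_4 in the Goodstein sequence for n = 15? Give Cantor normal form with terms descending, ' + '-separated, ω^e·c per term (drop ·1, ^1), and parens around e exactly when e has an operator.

(0) 15|_2 = 2^(2 + 1) + 2^2 + 2 + 1 ↦ 3^(3 + 1) + 3^3 + 3 + 1|_3 = 112 ⇒ 111
(1) 111|_3 = 3^(3 + 1) + 3^3 + 3 ↦ 4^(4 + 1) + 4^4 + 4|_4 = 1284 ⇒ 1283
(2) 1283|_4 = 4^(4 + 1) + 4^4 + 3 ↦ 5^(5 + 1) + 5^5 + 3|_5 = 18753 ⇒ 18752
(3) 18752|_5 = 5^(5 + 1) + 5^5 + 2 ↦ 6^(6 + 1) + 6^6 + 2|_6 = 326594 ⇒ 326593
(4) 326593|_6 = 6^(6 + 1) + 6^6 + 1 ↦ 7^(7 + 1) + 7^7 + 1|_7 = 6588345 ⇒ 6588344

ω^(ω + 1) + ω^ω + 1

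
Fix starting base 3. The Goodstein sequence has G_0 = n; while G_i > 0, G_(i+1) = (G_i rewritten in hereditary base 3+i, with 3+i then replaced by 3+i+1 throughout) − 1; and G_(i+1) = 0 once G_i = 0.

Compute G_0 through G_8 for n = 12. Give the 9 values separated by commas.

G_0=12  [base 3] 3^2 + 3  →[3↦4]→  4^2 + 4 = 20  −1 ⇒ G_1=19
G_1=19  [base 4] 4^2 + 3  →[4↦5]→  5^2 + 3 = 28  −1 ⇒ G_2=27
G_2=27  [base 5] 5^2 + 2  →[5↦6]→  6^2 + 2 = 38  −1 ⇒ G_3=37
G_3=37  [base 6] 6^2 + 1  →[6↦7]→  7^2 + 1 = 50  −1 ⇒ G_4=49
G_4=49  [base 7] 7^2  →[7↦8]→  8^2 = 64  −1 ⇒ G_5=63
G_5=63  [base 8] 7·8 + 7  →[8↦9]→  7·9 + 7 = 70  −1 ⇒ G_6=69
G_6=69  [base 9] 7·9 + 6  →[9↦10]→  7·10 + 6 = 76  −1 ⇒ G_7=75
G_7=75  [base 10] 7·10 + 5  →[10↦11]→  7·11 + 5 = 82  −1 ⇒ G_8=81

12, 19, 27, 37, 49, 63, 69, 75, 81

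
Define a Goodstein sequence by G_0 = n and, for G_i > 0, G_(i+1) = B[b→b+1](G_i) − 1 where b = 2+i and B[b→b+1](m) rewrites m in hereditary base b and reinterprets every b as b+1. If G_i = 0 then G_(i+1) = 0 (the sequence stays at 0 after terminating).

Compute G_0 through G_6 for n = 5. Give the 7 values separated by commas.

i=0: 5 = 2^2 + 1 (b=2); 2→3: 3^3 + 1 = 28; 28−1 = 27
i=1: 27 = 3^3 (b=3); 3→4: 4^4 = 256; 256−1 = 255
i=2: 255 = 3·4^3 + 3·4^2 + 3·4 + 3 (b=4); 4→5: 3·5^3 + 3·5^2 + 3·5 + 3 = 468; 468−1 = 467
i=3: 467 = 3·5^3 + 3·5^2 + 3·5 + 2 (b=5); 5→6: 3·6^3 + 3·6^2 + 3·6 + 2 = 776; 776−1 = 775
i=4: 775 = 3·6^3 + 3·6^2 + 3·6 + 1 (b=6); 6→7: 3·7^3 + 3·7^2 + 3·7 + 1 = 1198; 1198−1 = 1197
i=5: 1197 = 3·7^3 + 3·7^2 + 3·7 (b=7); 7→8: 3·8^3 + 3·8^2 + 3·8 = 1752; 1752−1 = 1751

5, 27, 255, 467, 775, 1197, 1751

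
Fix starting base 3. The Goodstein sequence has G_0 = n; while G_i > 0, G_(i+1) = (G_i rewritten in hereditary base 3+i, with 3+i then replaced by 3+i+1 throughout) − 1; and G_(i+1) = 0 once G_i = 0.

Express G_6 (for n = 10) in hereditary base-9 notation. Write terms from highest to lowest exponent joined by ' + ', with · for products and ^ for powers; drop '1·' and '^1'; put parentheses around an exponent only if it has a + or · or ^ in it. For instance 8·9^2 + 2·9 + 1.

i=0: 10 = 3^2 + 1 (b=3); 3→4: 4^2 + 1 = 17; 17−1 = 16
i=1: 16 = 4^2 (b=4); 4→5: 5^2 = 25; 25−1 = 24
i=2: 24 = 4·5 + 4 (b=5); 5→6: 4·6 + 4 = 28; 28−1 = 27
i=3: 27 = 4·6 + 3 (b=6); 6→7: 4·7 + 3 = 31; 31−1 = 30
i=4: 30 = 4·7 + 2 (b=7); 7→8: 4·8 + 2 = 34; 34−1 = 33
i=5: 33 = 4·8 + 1 (b=8); 8→9: 4·9 + 1 = 37; 37−1 = 36
i=6: 36 = 4·9 (b=9); 9→10: 4·10 = 40; 40−1 = 39

4·9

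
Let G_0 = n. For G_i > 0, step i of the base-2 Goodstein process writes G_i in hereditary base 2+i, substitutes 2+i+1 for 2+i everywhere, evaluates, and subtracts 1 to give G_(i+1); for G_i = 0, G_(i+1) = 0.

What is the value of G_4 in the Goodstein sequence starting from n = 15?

15 —HB2→ 2^(2 + 1) + 2^2 + 2 + 1 —bump→ 3^(3 + 1) + 3^3 + 3 + 1 = 112 —(−1)→ 111
111 —HB3→ 3^(3 + 1) + 3^3 + 3 —bump→ 4^(4 + 1) + 4^4 + 4 = 1284 —(−1)→ 1283
1283 —HB4→ 4^(4 + 1) + 4^4 + 3 —bump→ 5^(5 + 1) + 5^5 + 3 = 18753 —(−1)→ 18752
18752 —HB5→ 5^(5 + 1) + 5^5 + 2 —bump→ 6^(6 + 1) + 6^6 + 2 = 326594 —(−1)→ 326593
326593 —HB6→ 6^(6 + 1) + 6^6 + 1 —bump→ 7^(7 + 1) + 7^7 + 1 = 6588345 —(−1)→ 6588344

326593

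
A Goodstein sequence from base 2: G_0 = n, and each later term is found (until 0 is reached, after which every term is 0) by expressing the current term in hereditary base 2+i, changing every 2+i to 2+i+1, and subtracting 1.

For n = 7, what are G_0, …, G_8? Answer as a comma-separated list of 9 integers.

7, 30, 259, 3127, 46657, 823543, 16777215, 37665879, 77777775

base 2: 7 = 2^2 + 2 + 1; at 3: 3^3 + 3 + 1 = 31; next = 30
base 3: 30 = 3^3 + 3; at 4: 4^4 + 4 = 260; next = 259
base 4: 259 = 4^4 + 3; at 5: 5^5 + 3 = 3128; next = 3127
base 5: 3127 = 5^5 + 2; at 6: 6^6 + 2 = 46658; next = 46657
base 6: 46657 = 6^6 + 1; at 7: 7^7 + 1 = 823544; next = 823543
base 7: 823543 = 7^7; at 8: 8^8 = 16777216; next = 16777215
base 8: 16777215 = 7·8^7 + 7·8^6 + 7·8^5 + 7·8^4 + 7·8^3 + 7·8^2 + 7·8 + 7; at 9: 7·9^7 + 7·9^6 + 7·9^5 + 7·9^4 + 7·9^3 + 7·9^2 + 7·9 + 7 = 37665880; next = 37665879
base 9: 37665879 = 7·9^7 + 7·9^6 + 7·9^5 + 7·9^4 + 7·9^3 + 7·9^2 + 7·9 + 6; at 10: 7·10^7 + 7·10^6 + 7·10^5 + 7·10^4 + 7·10^3 + 7·10^2 + 7·10 + 6 = 77777776; next = 77777775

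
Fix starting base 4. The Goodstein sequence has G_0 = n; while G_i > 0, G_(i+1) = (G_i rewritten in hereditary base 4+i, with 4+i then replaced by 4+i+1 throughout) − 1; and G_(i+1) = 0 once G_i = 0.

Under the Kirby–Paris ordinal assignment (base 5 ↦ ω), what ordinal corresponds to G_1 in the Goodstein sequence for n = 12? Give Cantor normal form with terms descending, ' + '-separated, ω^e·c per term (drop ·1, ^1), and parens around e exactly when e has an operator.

i=0: 12 = 3·4 (b=4); 4→5: 3·5 = 15; 15−1 = 14
i=1: 14 = 2·5 + 4 (b=5); 5→6: 2·6 + 4 = 16; 16−1 = 15

ω·2 + 4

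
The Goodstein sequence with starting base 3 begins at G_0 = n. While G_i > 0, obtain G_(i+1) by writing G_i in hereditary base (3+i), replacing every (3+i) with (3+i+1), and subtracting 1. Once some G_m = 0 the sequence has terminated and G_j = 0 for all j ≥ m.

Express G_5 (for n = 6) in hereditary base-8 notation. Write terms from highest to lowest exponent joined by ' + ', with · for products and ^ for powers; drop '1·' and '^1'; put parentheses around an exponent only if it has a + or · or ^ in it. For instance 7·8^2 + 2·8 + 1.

step 0: 6 = 2·3; sub 4 for 3: 2·4; = 8; G_1 = 8−1 = 7
step 1: 7 = 4 + 3; sub 5 for 4: 5 + 3; = 8; G_2 = 8−1 = 7
step 2: 7 = 5 + 2; sub 6 for 5: 6 + 2; = 8; G_3 = 8−1 = 7
step 3: 7 = 6 + 1; sub 7 for 6: 7 + 1; = 8; G_4 = 8−1 = 7
step 4: 7 = 7; sub 8 for 7: 8; = 8; G_5 = 8−1 = 7
step 5: 7 = 7; sub 9 for 8: 7; = 7; G_6 = 7−1 = 6

7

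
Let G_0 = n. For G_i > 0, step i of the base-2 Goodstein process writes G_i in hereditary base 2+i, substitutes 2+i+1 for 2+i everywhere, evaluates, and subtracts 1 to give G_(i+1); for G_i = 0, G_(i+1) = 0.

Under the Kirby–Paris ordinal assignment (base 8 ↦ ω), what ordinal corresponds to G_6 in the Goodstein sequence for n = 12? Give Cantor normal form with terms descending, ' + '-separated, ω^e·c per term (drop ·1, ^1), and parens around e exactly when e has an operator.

ω^(ω + 1) + ω^2·2 + ω + 3

i=0: 12 = 2^(2 + 1) + 2^2 (b=2); 2→3: 3^(3 + 1) + 3^3 = 108; 108−1 = 107
i=1: 107 = 3^(3 + 1) + 2·3^2 + 2·3 + 2 (b=3); 3→4: 4^(4 + 1) + 2·4^2 + 2·4 + 2 = 1066; 1066−1 = 1065
i=2: 1065 = 4^(4 + 1) + 2·4^2 + 2·4 + 1 (b=4); 4→5: 5^(5 + 1) + 2·5^2 + 2·5 + 1 = 15686; 15686−1 = 15685
i=3: 15685 = 5^(5 + 1) + 2·5^2 + 2·5 (b=5); 5→6: 6^(6 + 1) + 2·6^2 + 2·6 = 280020; 280020−1 = 280019
i=4: 280019 = 6^(6 + 1) + 2·6^2 + 6 + 5 (b=6); 6→7: 7^(7 + 1) + 2·7^2 + 7 + 5 = 5764911; 5764911−1 = 5764910
i=5: 5764910 = 7^(7 + 1) + 2·7^2 + 7 + 4 (b=7); 7→8: 8^(8 + 1) + 2·8^2 + 8 + 4 = 134217868; 134217868−1 = 134217867
i=6: 134217867 = 8^(8 + 1) + 2·8^2 + 8 + 3 (b=8); 8→9: 9^(9 + 1) + 2·9^2 + 9 + 3 = 3486784575; 3486784575−1 = 3486784574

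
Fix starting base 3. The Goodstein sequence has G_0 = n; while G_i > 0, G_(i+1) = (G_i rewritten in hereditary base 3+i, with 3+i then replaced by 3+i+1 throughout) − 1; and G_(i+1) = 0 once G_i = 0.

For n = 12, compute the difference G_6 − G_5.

G_0 = 12. HB_3(12) = 3^2 + 3. Bump = 20. G_1 = 19.
G_1 = 19. HB_4(19) = 4^2 + 3. Bump = 28. G_2 = 27.
G_2 = 27. HB_5(27) = 5^2 + 2. Bump = 38. G_3 = 37.
G_3 = 37. HB_6(37) = 6^2 + 1. Bump = 50. G_4 = 49.
G_4 = 49. HB_7(49) = 7^2. Bump = 64. G_5 = 63.
G_5 = 63. HB_8(63) = 7·8 + 7. Bump = 70. G_6 = 69.

6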